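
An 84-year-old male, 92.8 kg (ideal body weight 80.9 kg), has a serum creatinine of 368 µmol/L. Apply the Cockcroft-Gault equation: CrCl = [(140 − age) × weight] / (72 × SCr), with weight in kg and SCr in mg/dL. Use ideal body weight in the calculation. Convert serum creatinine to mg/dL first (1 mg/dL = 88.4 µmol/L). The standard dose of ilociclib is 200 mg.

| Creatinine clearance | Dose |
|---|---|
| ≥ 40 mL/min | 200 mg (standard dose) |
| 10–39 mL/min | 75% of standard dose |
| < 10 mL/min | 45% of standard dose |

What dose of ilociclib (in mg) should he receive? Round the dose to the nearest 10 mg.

SCr = 368 / 88.4 = 4.163 mg/dL
CrCl = (140 − 84) × 80.9 / (72 × 4.163) = 4530.4 / 299.74 ≈ 15.1 mL/min
CrCl ≈ 15 mL/min → bracket 10–39 mL/min.
75% of 200 mg = 150 mg

150 mg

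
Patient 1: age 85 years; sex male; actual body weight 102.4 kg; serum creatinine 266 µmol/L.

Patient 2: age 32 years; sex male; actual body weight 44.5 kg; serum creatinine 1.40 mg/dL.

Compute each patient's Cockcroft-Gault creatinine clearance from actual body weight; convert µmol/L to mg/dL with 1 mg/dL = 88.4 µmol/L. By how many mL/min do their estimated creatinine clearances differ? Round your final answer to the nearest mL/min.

22 mL/min

Patient 1: SCr = 266 / 88.4 = 3.009 mg/dL
Patient 1: CrCl = (140 − 85) × 102.4 / (72 × 3.009) = 5632.0 / 216.65 ≈ 26.0 mL/min
Patient 2: CrCl = (140 − 32) × 44.5 / (72 × 1.4) = 4806.0 / 100.80 ≈ 47.7 mL/min
|26.0 − 47.7| = 21.7 mL/min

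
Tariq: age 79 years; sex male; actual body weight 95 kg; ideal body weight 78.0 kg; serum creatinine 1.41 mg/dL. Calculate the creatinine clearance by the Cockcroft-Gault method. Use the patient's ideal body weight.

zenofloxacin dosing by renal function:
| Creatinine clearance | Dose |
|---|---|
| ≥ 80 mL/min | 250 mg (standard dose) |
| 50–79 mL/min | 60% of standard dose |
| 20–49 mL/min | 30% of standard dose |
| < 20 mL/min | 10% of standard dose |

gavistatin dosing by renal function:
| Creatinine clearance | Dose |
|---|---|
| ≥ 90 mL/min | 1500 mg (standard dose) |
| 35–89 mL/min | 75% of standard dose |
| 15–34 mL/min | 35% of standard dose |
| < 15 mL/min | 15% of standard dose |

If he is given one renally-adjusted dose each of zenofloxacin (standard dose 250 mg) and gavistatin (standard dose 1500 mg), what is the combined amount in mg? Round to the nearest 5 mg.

1200 mg

CrCl = (140 − 79) × 78 / (72 × 1.41) = 4758.0 / 101.52 ≈ 46.9 mL/min
CrCl ≈ 47 mL/min.
zenofloxacin: 20–49 mL/min → 30% of 250 mg = 75 mg.
gavistatin: 35–89 mL/min → 75% of 1500 mg = 1125 mg.
Total = 75 + 1125 = 1200 mg.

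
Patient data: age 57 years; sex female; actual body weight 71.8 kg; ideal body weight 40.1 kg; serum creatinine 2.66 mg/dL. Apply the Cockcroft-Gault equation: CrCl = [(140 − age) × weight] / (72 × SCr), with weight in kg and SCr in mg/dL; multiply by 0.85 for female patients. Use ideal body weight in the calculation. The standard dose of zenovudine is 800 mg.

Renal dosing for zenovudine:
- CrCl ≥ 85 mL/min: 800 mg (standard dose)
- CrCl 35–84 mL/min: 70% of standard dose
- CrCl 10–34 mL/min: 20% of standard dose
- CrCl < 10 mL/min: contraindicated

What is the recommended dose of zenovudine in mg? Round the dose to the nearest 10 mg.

160 mg

CrCl = (140 − 57) × 40.1 / (72 × 2.66) × 0.85 = 3328.3 / 191.52 × 0.85 ≈ 14.8 mL/min
CrCl ≈ 15 mL/min → bracket 10–34 mL/min.
20% of 800 mg = 160 mg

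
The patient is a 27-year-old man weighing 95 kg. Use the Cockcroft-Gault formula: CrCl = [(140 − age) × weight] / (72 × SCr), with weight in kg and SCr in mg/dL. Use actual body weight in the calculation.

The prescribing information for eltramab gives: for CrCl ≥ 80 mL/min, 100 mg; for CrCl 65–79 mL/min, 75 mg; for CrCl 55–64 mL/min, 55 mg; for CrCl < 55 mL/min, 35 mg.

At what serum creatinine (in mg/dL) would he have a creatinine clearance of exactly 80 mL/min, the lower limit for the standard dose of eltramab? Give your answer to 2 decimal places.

1.86 mg/dL

Standard dose requires CrCl ≥ 80 mL/min.
Set (140 − 27) × 95 / (72 × SCr) = 80
SCr = (140 − 27) × 95 / (72 × 80) = 1.864 mg/dL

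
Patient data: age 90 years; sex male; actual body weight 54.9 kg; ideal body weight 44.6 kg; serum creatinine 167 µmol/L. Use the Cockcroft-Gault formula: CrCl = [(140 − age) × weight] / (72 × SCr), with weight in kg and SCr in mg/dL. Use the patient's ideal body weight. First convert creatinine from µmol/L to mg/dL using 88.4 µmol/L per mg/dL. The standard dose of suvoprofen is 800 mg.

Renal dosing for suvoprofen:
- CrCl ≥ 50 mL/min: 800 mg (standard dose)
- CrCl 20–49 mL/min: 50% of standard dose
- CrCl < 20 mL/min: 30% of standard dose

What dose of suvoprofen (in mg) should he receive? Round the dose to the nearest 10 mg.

240 mg

SCr = 167 / 88.4 = 1.889 mg/dL
CrCl = (140 − 90) × 44.6 / (72 × 1.889) = 2230.0 / 136.01 ≈ 16.4 mL/min
CrCl ≈ 16 mL/min → bracket < 20 mL/min.
30% of 800 mg = 240 mg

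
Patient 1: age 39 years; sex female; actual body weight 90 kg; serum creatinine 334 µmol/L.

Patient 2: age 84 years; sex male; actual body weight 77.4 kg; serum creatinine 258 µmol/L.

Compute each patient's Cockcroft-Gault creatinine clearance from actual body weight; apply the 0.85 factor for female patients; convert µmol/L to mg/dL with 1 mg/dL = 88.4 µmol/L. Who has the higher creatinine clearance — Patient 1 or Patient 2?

Patient 1: SCr = 334 / 88.4 = 3.778 mg/dL
Patient 1: CrCl = (140 − 39) × 90 / (72 × 3.778) × 0.85 = 9090.0 / 272.02 × 0.85 ≈ 28.4 mL/min
Patient 2: SCr = 258 / 88.4 = 2.919 mg/dL
Patient 2: CrCl = (140 − 84) × 77.4 / (72 × 2.919) = 4334.4 / 210.17 ≈ 20.6 mL/min
28.4 vs 20.6 mL/min → Patient 1 is higher.

Patient 1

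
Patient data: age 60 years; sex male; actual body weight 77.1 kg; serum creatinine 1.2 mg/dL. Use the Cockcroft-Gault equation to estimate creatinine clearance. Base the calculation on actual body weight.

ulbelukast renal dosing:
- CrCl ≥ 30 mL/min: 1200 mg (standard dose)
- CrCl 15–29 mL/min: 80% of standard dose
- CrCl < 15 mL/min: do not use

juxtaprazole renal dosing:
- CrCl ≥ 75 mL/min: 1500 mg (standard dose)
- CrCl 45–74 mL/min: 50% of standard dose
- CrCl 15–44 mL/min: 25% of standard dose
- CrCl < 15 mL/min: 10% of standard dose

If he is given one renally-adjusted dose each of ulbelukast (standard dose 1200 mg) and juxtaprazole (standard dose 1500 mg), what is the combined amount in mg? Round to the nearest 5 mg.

CrCl = (140 − 60) × 77.1 / (72 × 1.2) = 6168.0 / 86.40 ≈ 71.4 mL/min
CrCl ≈ 71 mL/min.
ulbelukast: ≥ 30 mL/min → 100% of 1200 mg = 1200 mg.
juxtaprazole: 45–74 mL/min → 50% of 1500 mg = 750 mg.
Total = 1200 + 750 = 1950 mg.

1950 mg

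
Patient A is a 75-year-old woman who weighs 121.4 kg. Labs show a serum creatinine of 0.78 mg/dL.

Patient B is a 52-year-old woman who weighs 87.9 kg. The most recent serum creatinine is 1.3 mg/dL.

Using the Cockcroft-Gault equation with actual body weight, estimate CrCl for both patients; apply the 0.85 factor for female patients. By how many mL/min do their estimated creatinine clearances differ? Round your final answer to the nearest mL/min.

49 mL/min

Patient A: CrCl = (140 − 75) × 121.4 / (72 × 0.78) × 0.85 = 7891.0 / 56.16 × 0.85 ≈ 119.4 mL/min
Patient B: CrCl = (140 − 52) × 87.9 / (72 × 1.3) × 0.85 = 7735.2 / 93.60 × 0.85 ≈ 70.2 mL/min
|119.4 − 70.2| = 49.2 mL/min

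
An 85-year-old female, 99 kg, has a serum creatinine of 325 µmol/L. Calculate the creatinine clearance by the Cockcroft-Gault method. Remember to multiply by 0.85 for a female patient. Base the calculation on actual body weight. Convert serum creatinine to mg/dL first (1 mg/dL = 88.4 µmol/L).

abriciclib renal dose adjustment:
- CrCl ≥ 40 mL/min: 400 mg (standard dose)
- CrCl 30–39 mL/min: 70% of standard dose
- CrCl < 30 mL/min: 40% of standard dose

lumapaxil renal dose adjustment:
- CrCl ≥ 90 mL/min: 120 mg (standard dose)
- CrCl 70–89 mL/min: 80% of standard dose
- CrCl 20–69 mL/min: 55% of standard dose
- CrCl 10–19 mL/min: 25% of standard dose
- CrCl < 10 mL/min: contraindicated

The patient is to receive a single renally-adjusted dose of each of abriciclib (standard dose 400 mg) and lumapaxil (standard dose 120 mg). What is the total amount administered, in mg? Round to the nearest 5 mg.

190 mg

SCr = 325 / 88.4 = 3.676 mg/dL
CrCl = (140 − 85) × 99 / (72 × 3.676) × 0.85 = 5445.0 / 264.67 × 0.85 ≈ 17.5 mL/min
CrCl ≈ 17 mL/min.
abriciclib: < 30 mL/min → 40% of 400 mg = 160 mg.
lumapaxil: 10–19 mL/min → 25% of 120 mg = 30 mg.
Total = 160 + 30 = 190 mg.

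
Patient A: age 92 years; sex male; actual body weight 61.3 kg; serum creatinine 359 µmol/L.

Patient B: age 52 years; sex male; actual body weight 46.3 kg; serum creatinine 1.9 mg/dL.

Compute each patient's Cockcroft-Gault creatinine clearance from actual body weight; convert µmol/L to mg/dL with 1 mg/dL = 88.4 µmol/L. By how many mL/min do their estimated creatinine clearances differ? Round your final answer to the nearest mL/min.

20 mL/min

Patient A: SCr = 359 / 88.4 = 4.061 mg/dL
Patient A: CrCl = (140 − 92) × 61.3 / (72 × 4.061) = 2942.4 / 292.39 ≈ 10.1 mL/min
Patient B: CrCl = (140 − 52) × 46.3 / (72 × 1.9) = 4074.4 / 136.80 ≈ 29.8 mL/min
|10.1 − 29.8| = 19.7 mL/min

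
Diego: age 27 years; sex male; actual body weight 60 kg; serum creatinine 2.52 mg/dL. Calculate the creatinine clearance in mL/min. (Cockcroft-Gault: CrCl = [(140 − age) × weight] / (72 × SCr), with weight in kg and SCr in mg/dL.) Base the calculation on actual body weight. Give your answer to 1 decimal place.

37.4 mL/min

CrCl = (140 − 27) × 60 / (72 × 2.52) = 6780.0 / 181.44 ≈ 37.4 mL/min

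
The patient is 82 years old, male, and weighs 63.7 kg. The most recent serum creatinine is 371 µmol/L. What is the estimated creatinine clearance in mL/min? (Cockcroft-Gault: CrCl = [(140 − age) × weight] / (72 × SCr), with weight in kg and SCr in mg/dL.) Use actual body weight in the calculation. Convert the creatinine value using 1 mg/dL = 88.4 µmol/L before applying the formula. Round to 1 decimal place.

SCr = 371 / 88.4 = 4.197 mg/dL
CrCl = (140 − 82) × 63.7 / (72 × 4.197) = 3694.6 / 302.18 ≈ 12.2 mL/min

12.2 mL/min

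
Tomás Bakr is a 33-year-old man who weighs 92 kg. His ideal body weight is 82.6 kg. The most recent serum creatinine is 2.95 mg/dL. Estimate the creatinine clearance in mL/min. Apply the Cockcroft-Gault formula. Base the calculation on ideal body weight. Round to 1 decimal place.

41.6 mL/min

CrCl = (140 − 33) × 82.6 / (72 × 2.95) = 8838.2 / 212.40 ≈ 41.6 mL/min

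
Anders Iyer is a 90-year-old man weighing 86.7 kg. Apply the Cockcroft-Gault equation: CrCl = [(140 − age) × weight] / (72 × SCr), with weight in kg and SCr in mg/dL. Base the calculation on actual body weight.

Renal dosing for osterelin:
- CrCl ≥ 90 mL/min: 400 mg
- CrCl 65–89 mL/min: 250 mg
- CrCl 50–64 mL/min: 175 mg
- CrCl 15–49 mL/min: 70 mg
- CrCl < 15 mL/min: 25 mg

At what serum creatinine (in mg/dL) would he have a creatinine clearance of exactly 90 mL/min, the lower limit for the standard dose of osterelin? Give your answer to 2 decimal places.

0.67 mg/dL

Standard dose requires CrCl ≥ 90 mL/min.
Set (140 − 90) × 86.7 / (72 × SCr) = 90
SCr = (140 − 90) × 86.7 / (72 × 90) = 0.669 mg/dL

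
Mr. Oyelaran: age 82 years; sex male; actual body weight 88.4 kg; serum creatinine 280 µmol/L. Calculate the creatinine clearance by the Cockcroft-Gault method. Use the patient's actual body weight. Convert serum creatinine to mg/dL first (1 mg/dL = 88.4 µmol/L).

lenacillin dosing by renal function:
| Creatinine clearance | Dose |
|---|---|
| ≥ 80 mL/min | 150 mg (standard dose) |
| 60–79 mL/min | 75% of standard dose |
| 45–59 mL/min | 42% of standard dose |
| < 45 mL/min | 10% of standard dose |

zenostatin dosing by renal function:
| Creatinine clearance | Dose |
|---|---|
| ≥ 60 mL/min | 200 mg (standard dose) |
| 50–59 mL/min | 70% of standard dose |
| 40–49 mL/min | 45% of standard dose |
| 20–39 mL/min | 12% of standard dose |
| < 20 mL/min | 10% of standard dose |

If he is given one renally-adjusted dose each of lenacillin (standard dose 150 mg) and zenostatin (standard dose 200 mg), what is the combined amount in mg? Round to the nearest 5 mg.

40 mg

SCr = 280 / 88.4 = 3.167 mg/dL
CrCl = (140 − 82) × 88.4 / (72 × 3.167) = 5127.2 / 228.02 ≈ 22.5 mL/min
CrCl ≈ 22 mL/min.
lenacillin: < 45 mL/min → 10% of 150 mg = 15 mg.
zenostatin: 20–39 mL/min → 12% of 200 mg = 24 mg.
Total = 15 + 24 = 39 mg.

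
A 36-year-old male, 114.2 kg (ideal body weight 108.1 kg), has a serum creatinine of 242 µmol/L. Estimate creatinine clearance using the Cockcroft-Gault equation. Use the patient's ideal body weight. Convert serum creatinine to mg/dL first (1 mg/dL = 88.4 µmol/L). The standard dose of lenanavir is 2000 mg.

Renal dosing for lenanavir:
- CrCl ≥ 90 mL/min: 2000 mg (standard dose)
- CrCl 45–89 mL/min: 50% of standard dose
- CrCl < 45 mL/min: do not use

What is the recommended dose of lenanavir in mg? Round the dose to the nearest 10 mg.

SCr = 242 / 88.4 = 2.738 mg/dL
CrCl = (140 − 36) × 108.1 / (72 × 2.738) = 11242.4 / 197.14 ≈ 57.0 mL/min
CrCl ≈ 57 mL/min → bracket 45–89 mL/min.
50% of 2000 mg = 1000 mg

1000 mg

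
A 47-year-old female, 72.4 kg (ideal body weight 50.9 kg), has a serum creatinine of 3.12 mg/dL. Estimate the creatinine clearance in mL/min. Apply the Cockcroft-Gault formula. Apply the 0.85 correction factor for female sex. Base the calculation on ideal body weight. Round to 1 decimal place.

CrCl = (140 − 47) × 50.9 / (72 × 3.12) × 0.85 = 4733.7 / 224.64 × 0.85 ≈ 17.9 mL/min

17.9 mL/min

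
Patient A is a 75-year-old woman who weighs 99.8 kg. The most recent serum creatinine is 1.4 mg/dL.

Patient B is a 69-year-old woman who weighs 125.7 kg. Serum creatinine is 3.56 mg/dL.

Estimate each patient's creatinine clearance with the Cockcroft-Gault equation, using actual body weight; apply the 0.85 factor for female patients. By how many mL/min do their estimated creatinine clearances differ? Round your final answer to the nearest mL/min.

Patient A: CrCl = (140 − 75) × 99.8 / (72 × 1.4) × 0.85 = 6487.0 / 100.80 × 0.85 ≈ 54.7 mL/min
Patient B: CrCl = (140 − 69) × 125.7 / (72 × 3.56) × 0.85 = 8924.7 / 256.32 × 0.85 ≈ 29.6 mL/min
|54.7 − 29.6| = 25.1 mL/min

25 mL/min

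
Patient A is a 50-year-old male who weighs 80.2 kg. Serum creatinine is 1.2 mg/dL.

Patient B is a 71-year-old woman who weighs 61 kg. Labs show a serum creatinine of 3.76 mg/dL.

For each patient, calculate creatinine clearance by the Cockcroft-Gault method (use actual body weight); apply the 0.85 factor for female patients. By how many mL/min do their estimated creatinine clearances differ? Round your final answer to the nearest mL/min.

Patient A: CrCl = (140 − 50) × 80.2 / (72 × 1.2) = 7218.0 / 86.40 ≈ 83.5 mL/min
Patient B: CrCl = (140 − 71) × 61 / (72 × 3.76) × 0.85 = 4209.0 / 270.72 × 0.85 ≈ 13.2 mL/min
|83.5 − 13.2| = 70.3 mL/min

70 mL/min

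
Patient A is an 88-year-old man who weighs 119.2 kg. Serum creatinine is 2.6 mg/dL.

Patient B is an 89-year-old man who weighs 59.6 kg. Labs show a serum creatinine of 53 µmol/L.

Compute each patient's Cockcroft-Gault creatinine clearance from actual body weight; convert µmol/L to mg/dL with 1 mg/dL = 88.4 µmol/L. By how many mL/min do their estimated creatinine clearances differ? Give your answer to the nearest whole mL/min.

Patient A: CrCl = (140 − 88) × 119.2 / (72 × 2.6) = 6198.4 / 187.20 ≈ 33.1 mL/min
Patient B: SCr = 53 / 88.4 = 0.6 mg/dL
Patient B: CrCl = (140 − 89) × 59.6 / (72 × 0.6) = 3039.6 / 43.20 ≈ 70.4 mL/min
|33.1 − 70.4| = 37.3 mL/min

37 mL/min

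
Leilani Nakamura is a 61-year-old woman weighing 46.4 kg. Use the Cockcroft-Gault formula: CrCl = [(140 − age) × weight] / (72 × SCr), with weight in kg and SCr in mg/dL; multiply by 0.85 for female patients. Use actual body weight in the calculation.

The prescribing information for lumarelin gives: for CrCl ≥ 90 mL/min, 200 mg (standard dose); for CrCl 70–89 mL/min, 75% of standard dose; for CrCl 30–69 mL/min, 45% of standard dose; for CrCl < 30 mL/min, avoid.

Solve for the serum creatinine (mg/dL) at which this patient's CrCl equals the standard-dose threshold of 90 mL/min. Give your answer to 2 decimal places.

Standard dose requires CrCl ≥ 90 mL/min.
Set (140 − 61) × 46.4 × 0.85 / (72 × SCr) = 90
SCr = (140 − 61) × 46.4 × 0.85 / (72 × 90) = 0.481 mg/dL

0.48 mg/dL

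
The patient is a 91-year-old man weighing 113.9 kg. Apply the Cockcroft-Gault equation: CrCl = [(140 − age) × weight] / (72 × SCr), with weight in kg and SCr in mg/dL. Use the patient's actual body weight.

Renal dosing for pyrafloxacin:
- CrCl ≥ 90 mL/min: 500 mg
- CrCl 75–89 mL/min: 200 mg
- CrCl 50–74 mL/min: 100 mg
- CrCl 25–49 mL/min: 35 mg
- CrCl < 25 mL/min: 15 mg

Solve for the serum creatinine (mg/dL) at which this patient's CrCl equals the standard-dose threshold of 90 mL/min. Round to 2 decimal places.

Standard dose requires CrCl ≥ 90 mL/min.
Set (140 − 91) × 113.9 / (72 × SCr) = 90
SCr = (140 − 91) × 113.9 / (72 × 90) = 0.861 mg/dL

0.86 mg/dL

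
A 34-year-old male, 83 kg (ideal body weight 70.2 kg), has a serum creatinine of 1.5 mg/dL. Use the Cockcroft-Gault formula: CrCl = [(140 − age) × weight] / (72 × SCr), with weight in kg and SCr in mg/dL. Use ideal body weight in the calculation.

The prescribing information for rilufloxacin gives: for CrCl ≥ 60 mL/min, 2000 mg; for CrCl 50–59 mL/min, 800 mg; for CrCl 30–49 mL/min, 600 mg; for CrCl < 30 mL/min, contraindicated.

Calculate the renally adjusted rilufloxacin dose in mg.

2000 mg

CrCl = (140 − 34) × 70.2 / (72 × 1.5) = 7441.2 / 108.00 ≈ 68.9 mL/min
CrCl ≈ 69 mL/min → bracket ≥ 60 mL/min.
Dose for this bracket: 2000 mg.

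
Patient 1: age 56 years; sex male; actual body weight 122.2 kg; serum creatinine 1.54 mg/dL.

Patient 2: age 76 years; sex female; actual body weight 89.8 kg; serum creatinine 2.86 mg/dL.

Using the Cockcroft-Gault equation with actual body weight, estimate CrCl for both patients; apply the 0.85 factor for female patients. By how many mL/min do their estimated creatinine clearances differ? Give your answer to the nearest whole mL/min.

69 mL/min

Patient 1: CrCl = (140 − 56) × 122.2 / (72 × 1.54) = 10264.8 / 110.88 ≈ 92.6 mL/min
Patient 2: CrCl = (140 − 76) × 89.8 / (72 × 2.86) × 0.85 = 5747.2 / 205.92 × 0.85 ≈ 23.7 mL/min
|92.6 − 23.7| = 68.9 mL/min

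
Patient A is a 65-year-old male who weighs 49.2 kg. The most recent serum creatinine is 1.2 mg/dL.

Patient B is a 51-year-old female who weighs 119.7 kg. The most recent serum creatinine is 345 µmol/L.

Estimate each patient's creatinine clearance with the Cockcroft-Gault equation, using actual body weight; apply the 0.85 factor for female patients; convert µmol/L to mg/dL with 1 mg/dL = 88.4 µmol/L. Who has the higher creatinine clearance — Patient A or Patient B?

Patient A: CrCl = (140 − 65) × 49.2 / (72 × 1.2) = 3690.0 / 86.40 ≈ 42.7 mL/min
Patient B: SCr = 345 / 88.4 = 3.903 mg/dL
Patient B: CrCl = (140 − 51) × 119.7 / (72 × 3.903) × 0.85 = 10653.3 / 281.02 × 0.85 ≈ 32.2 mL/min
42.7 vs 32.2 mL/min → Patient A is higher.

Patient A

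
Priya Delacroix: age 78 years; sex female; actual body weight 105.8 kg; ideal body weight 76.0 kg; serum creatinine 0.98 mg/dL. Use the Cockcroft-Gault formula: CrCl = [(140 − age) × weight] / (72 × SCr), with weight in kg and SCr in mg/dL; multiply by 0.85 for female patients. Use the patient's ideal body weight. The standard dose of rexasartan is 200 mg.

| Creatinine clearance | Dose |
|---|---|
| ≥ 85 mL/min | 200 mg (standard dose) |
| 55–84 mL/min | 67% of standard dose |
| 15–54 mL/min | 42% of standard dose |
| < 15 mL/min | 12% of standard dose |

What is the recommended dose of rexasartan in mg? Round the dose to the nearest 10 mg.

CrCl = (140 − 78) × 76 / (72 × 0.98) × 0.85 = 4712.0 / 70.56 × 0.85 ≈ 56.8 mL/min
CrCl ≈ 57 mL/min → bracket 55–84 mL/min.
67% of 200 mg = 134 mg → 130 mg

130 mg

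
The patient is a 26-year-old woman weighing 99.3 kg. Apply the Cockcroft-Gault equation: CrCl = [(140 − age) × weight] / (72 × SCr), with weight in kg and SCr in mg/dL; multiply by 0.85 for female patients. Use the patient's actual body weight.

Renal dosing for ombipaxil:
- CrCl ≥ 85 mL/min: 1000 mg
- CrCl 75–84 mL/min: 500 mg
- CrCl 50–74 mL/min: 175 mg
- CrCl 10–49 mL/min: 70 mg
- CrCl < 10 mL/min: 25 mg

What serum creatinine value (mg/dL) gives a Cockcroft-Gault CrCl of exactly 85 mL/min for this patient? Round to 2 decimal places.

1.57 mg/dL

Standard dose requires CrCl ≥ 85 mL/min.
Set (140 − 26) × 99.3 × 0.85 / (72 × SCr) = 85
SCr = (140 − 26) × 99.3 × 0.85 / (72 × 85) = 1.572 mg/dL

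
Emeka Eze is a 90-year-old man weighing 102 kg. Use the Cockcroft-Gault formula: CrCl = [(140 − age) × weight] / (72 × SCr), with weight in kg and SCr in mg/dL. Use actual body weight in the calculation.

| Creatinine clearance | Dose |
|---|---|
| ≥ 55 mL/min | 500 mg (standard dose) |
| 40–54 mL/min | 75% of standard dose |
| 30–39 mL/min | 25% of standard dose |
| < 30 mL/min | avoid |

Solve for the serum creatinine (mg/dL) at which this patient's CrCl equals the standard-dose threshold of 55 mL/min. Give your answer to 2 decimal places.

1.29 mg/dL

Standard dose requires CrCl ≥ 55 mL/min.
Set (140 − 90) × 102 / (72 × SCr) = 55
SCr = (140 − 90) × 102 / (72 × 55) = 1.288 mg/dL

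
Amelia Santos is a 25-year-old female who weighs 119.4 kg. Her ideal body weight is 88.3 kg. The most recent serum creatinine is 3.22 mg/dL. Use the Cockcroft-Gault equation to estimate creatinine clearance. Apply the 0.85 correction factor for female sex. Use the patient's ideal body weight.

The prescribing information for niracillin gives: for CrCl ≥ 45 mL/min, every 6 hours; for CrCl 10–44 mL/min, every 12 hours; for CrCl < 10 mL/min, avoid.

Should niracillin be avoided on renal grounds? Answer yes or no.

CrCl = (140 − 25) × 88.3 / (72 × 3.22) × 0.85 = 10154.5 / 231.84 × 0.85 ≈ 37.2 mL/min
CrCl ≈ 37 mL/min, which is ≥ 10 mL/min.

no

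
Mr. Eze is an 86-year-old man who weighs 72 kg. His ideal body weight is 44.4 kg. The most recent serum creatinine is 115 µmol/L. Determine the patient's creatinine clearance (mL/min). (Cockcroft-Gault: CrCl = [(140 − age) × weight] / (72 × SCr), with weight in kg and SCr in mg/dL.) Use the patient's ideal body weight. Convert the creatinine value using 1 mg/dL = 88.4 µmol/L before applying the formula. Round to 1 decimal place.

SCr = 115 / 88.4 = 1.301 mg/dL
CrCl = (140 − 86) × 44.4 / (72 × 1.301) = 2397.6 / 93.67 ≈ 25.6 mL/min

25.6 mL/min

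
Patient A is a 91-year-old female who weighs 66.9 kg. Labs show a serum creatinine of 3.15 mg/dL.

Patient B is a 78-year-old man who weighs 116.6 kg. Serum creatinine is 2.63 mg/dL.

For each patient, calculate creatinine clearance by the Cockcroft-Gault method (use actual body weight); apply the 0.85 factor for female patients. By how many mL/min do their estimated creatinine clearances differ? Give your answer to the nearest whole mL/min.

26 mL/min

Patient A: CrCl = (140 − 91) × 66.9 / (72 × 3.15) × 0.85 = 3278.1 / 226.80 × 0.85 ≈ 12.3 mL/min
Patient B: CrCl = (140 − 78) × 116.6 / (72 × 2.63) = 7229.2 / 189.36 ≈ 38.2 mL/min
|12.3 − 38.2| = 25.9 mL/min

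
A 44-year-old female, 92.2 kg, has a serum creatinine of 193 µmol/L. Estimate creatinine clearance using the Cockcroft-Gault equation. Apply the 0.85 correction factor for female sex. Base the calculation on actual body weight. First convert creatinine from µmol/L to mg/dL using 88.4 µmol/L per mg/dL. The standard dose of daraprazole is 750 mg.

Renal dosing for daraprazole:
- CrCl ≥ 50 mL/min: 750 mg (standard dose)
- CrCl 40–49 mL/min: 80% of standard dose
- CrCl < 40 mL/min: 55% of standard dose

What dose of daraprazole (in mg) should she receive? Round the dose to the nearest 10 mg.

SCr = 193 / 88.4 = 2.183 mg/dL
CrCl = (140 − 44) × 92.2 / (72 × 2.183) × 0.85 = 8851.2 / 157.18 × 0.85 ≈ 47.9 mL/min
CrCl ≈ 48 mL/min → bracket 40–49 mL/min.
80% of 750 mg = 600 mg

600 mg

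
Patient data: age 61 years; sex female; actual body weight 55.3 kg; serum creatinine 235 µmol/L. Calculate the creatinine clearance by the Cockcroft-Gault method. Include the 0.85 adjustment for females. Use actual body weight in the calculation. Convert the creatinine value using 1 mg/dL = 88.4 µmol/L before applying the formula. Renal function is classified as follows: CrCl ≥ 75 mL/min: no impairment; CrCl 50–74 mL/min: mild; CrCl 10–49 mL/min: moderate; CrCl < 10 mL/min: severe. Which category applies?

SCr = 235 / 88.4 = 2.658 mg/dL
CrCl = (140 − 61) × 55.3 / (72 × 2.658) × 0.85 = 4368.7 / 191.38 × 0.85 ≈ 19.4 mL/min
19 mL/min falls in the 'moderate' range.

moderate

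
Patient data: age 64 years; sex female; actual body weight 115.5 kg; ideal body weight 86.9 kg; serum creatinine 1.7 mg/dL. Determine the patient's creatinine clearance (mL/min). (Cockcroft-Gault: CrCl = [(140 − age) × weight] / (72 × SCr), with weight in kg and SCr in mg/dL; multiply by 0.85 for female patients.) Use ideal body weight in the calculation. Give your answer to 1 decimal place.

45.9 mL/min

CrCl = (140 − 64) × 86.9 / (72 × 1.7) × 0.85 = 6604.4 / 122.40 × 0.85 ≈ 45.9 mL/min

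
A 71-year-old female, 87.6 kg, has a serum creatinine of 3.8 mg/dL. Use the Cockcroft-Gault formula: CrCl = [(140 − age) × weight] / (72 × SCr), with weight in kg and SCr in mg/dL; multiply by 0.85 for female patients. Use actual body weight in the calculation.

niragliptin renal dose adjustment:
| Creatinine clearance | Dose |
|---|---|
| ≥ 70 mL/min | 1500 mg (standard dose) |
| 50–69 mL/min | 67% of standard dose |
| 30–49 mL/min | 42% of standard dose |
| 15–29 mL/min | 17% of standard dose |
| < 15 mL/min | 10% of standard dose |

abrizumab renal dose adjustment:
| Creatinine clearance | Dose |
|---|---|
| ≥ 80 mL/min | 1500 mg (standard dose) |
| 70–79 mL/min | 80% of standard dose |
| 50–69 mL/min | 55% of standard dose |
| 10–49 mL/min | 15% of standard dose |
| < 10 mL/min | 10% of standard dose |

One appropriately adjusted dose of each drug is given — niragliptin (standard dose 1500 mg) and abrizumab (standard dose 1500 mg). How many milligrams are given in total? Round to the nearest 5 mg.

480 mg

CrCl = (140 − 71) × 87.6 / (72 × 3.8) × 0.85 = 6044.4 / 273.60 × 0.85 ≈ 18.8 mL/min
CrCl ≈ 19 mL/min.
niragliptin: 15–29 mL/min → 17% of 1500 mg = 255 mg.
abrizumab: 10–49 mL/min → 15% of 1500 mg = 225 mg.
Total = 255 + 225 = 480 mg.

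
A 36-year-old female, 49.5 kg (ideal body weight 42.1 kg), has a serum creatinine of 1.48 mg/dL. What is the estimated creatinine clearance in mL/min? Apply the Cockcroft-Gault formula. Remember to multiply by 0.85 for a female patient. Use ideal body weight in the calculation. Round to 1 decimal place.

CrCl = (140 − 36) × 42.1 / (72 × 1.48) × 0.85 = 4378.4 / 106.56 × 0.85 ≈ 34.9 mL/min

34.9 mL/min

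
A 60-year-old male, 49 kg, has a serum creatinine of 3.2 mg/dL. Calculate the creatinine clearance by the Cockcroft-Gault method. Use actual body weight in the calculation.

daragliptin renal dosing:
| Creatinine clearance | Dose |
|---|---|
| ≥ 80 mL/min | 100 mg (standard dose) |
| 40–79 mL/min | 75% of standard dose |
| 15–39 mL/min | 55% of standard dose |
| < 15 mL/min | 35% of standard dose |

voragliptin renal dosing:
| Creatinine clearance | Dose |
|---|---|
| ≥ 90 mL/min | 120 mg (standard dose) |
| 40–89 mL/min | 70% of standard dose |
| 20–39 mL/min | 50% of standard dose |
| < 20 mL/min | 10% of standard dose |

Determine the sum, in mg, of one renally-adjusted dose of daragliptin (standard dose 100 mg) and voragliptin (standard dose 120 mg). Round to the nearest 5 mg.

CrCl = (140 − 60) × 49 / (72 × 3.2) = 3920.0 / 230.40 ≈ 17.0 mL/min
CrCl ≈ 17 mL/min.
daragliptin: 15–39 mL/min → 55% of 100 mg = 55 mg.
voragliptin: < 20 mL/min → 10% of 120 mg = 12 mg.
Total = 55 + 12 = 67 mg.

65 mg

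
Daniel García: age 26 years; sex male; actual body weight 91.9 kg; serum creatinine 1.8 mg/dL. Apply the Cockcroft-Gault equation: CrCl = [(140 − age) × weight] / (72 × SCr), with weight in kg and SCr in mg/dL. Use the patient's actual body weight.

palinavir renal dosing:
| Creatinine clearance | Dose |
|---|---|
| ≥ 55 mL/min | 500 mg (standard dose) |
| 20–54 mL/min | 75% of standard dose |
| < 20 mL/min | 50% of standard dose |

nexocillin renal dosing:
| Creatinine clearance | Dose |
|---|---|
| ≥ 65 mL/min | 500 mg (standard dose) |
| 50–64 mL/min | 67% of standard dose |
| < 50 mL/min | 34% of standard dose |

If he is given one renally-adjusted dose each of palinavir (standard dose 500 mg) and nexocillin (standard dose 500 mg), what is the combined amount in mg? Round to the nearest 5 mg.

CrCl = (140 − 26) × 91.9 / (72 × 1.8) = 10476.6 / 129.60 ≈ 80.8 mL/min
CrCl ≈ 81 mL/min.
palinavir: ≥ 55 mL/min → 100% of 500 mg = 500 mg.
nexocillin: ≥ 65 mL/min → 100% of 500 mg = 500 mg.
Total = 500 + 500 = 1000 mg.

1000 mg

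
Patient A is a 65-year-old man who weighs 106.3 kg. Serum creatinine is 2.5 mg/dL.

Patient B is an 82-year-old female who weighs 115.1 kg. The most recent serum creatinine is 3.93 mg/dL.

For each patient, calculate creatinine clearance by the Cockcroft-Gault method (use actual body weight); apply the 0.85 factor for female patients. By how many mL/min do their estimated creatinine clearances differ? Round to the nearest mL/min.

24 mL/min

Patient A: CrCl = (140 − 65) × 106.3 / (72 × 2.5) = 7972.5 / 180.00 ≈ 44.3 mL/min
Patient B: CrCl = (140 − 82) × 115.1 / (72 × 3.93) × 0.85 = 6675.8 / 282.96 × 0.85 ≈ 20.1 mL/min
|44.3 − 20.1| = 24.2 mL/min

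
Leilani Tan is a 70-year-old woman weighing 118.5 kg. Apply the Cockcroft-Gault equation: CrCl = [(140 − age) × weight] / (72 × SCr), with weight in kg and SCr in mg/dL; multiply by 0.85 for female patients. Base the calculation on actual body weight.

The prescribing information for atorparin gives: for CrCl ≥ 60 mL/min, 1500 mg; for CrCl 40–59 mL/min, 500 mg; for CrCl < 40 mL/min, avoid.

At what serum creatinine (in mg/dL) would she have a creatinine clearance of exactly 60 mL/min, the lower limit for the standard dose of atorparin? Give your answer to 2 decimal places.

1.63 mg/dL

Standard dose requires CrCl ≥ 60 mL/min.
Set (140 − 70) × 118.5 × 0.85 / (72 × SCr) = 60
SCr = (140 − 70) × 118.5 × 0.85 / (72 × 60) = 1.632 mg/dL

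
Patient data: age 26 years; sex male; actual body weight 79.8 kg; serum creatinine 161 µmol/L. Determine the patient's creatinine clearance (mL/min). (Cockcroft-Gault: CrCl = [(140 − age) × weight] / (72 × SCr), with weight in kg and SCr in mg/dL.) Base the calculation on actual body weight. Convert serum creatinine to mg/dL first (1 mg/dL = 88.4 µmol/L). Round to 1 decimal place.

69.4 mL/min

SCr = 161 / 88.4 = 1.821 mg/dL
CrCl = (140 − 26) × 79.8 / (72 × 1.821) = 9097.2 / 131.11 ≈ 69.4 mL/min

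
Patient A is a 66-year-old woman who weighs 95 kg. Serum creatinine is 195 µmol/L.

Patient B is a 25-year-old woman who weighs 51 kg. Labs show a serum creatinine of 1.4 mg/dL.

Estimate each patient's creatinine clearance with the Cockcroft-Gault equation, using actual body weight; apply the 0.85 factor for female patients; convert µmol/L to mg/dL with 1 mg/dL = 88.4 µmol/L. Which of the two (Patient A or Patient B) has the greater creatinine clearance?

Patient A: SCr = 195 / 88.4 = 2.206 mg/dL
Patient A: CrCl = (140 − 66) × 95 / (72 × 2.206) × 0.85 = 7030.0 / 158.83 × 0.85 ≈ 37.6 mL/min
Patient B: CrCl = (140 − 25) × 51 / (72 × 1.4) × 0.85 = 5865.0 / 100.80 × 0.85 ≈ 49.5 mL/min
37.6 vs 49.5 mL/min → Patient B is higher.

Patient B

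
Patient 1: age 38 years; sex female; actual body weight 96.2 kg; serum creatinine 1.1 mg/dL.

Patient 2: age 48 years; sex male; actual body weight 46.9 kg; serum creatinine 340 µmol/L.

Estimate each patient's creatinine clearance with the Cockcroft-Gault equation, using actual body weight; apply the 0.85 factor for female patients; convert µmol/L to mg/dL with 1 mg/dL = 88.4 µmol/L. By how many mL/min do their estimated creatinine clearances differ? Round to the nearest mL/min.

Patient 1: CrCl = (140 − 38) × 96.2 / (72 × 1.1) × 0.85 = 9812.4 / 79.20 × 0.85 ≈ 105.3 mL/min
Patient 2: SCr = 340 / 88.4 = 3.846 mg/dL
Patient 2: CrCl = (140 − 48) × 46.9 / (72 × 3.846) = 4314.8 / 276.91 ≈ 15.6 mL/min
|105.3 − 15.6| = 89.7 mL/min

90 mL/min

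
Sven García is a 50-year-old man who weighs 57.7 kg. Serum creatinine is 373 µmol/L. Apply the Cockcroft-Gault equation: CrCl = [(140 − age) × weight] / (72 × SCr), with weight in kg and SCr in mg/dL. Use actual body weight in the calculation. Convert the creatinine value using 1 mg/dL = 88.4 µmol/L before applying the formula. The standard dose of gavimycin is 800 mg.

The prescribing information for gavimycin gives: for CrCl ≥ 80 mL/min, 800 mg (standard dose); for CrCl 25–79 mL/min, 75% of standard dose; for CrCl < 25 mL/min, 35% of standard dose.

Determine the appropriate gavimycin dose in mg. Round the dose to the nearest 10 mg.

280 mg

SCr = 373 / 88.4 = 4.219 mg/dL
CrCl = (140 − 50) × 57.7 / (72 × 4.219) = 5193.0 / 303.77 ≈ 17.1 mL/min
CrCl ≈ 17 mL/min → bracket < 25 mL/min.
35% of 800 mg = 280 mg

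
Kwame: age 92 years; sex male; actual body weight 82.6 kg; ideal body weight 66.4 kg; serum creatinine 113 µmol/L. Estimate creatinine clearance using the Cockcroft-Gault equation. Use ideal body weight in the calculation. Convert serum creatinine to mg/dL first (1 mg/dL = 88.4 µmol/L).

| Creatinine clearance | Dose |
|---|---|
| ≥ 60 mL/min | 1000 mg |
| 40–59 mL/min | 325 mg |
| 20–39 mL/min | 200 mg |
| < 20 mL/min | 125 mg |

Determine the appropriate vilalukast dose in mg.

SCr = 113 / 88.4 = 1.278 mg/dL
CrCl = (140 − 92) × 66.4 / (72 × 1.278) = 3187.2 / 92.02 ≈ 34.6 mL/min
CrCl ≈ 35 mL/min → bracket 20–39 mL/min.
Dose for this bracket: 200 mg.

200 mg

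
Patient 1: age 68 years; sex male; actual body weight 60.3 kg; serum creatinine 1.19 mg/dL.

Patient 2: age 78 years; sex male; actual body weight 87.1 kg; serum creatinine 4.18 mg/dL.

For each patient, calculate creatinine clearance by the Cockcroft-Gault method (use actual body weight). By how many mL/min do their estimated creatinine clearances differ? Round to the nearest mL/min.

33 mL/min

Patient 1: CrCl = (140 − 68) × 60.3 / (72 × 1.19) = 4341.6 / 85.68 ≈ 50.7 mL/min
Patient 2: CrCl = (140 − 78) × 87.1 / (72 × 4.18) = 5400.2 / 300.96 ≈ 17.9 mL/min
|50.7 − 17.9| = 32.8 mL/min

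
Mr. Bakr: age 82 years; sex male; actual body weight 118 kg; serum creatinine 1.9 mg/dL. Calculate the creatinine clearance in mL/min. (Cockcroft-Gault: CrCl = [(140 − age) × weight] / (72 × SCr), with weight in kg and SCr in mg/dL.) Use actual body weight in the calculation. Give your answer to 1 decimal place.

50.0 mL/min

CrCl = (140 − 82) × 118 / (72 × 1.9) = 6844.0 / 136.80 ≈ 50.0 mL/min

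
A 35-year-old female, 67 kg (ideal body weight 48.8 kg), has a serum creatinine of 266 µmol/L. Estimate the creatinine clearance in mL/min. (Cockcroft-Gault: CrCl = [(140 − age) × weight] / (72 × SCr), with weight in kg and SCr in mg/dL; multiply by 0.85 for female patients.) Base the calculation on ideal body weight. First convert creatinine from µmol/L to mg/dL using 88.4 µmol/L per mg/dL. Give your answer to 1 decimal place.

20.1 mL/min

SCr = 266 / 88.4 = 3.009 mg/dL
CrCl = (140 − 35) × 48.8 / (72 × 3.009) × 0.85 = 5124.0 / 216.65 × 0.85 ≈ 20.1 mL/min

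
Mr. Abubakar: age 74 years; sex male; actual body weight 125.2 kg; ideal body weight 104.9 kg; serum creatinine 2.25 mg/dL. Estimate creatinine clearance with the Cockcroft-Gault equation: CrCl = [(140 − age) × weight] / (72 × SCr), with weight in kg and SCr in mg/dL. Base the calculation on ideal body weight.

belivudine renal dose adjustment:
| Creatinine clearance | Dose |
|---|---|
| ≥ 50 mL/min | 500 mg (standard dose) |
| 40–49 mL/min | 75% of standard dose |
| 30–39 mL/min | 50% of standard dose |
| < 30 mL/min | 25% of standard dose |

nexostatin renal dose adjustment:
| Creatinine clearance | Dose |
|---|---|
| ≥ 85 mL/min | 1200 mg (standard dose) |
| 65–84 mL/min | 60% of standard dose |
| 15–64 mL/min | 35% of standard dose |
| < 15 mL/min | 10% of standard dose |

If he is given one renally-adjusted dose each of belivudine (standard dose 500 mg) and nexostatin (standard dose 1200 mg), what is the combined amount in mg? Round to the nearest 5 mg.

CrCl = (140 − 74) × 104.9 / (72 × 2.25) = 6923.4 / 162.00 ≈ 42.7 mL/min
CrCl ≈ 43 mL/min.
belivudine: 40–49 mL/min → 75% of 500 mg = 375 mg.
nexostatin: 15–64 mL/min → 35% of 1200 mg = 420 mg.
Total = 375 + 420 = 795 mg.

795 mg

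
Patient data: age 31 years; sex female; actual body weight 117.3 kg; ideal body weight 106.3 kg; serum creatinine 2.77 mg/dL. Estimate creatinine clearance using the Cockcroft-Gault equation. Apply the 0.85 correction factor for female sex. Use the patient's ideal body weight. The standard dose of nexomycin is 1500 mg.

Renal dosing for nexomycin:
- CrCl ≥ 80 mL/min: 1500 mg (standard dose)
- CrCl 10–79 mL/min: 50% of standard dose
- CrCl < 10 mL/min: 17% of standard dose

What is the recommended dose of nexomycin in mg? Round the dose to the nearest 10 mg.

CrCl = (140 − 31) × 106.3 / (72 × 2.77) × 0.85 = 11586.7 / 199.44 × 0.85 ≈ 49.4 mL/min
CrCl ≈ 49 mL/min → bracket 10–79 mL/min.
50% of 1500 mg = 750 mg

750 mg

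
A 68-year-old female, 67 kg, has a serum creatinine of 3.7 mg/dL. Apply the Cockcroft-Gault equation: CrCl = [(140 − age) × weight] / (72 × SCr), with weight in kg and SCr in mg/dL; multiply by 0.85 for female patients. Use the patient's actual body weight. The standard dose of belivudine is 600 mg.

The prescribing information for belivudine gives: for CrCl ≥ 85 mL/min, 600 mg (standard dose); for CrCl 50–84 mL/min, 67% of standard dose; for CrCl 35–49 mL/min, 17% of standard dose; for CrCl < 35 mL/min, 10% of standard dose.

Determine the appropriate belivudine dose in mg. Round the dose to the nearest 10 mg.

CrCl = (140 − 68) × 67 / (72 × 3.7) × 0.85 = 4824.0 / 266.40 × 0.85 ≈ 15.4 mL/min
CrCl ≈ 15 mL/min → bracket < 35 mL/min.
10% of 600 mg = 60 mg

60 mg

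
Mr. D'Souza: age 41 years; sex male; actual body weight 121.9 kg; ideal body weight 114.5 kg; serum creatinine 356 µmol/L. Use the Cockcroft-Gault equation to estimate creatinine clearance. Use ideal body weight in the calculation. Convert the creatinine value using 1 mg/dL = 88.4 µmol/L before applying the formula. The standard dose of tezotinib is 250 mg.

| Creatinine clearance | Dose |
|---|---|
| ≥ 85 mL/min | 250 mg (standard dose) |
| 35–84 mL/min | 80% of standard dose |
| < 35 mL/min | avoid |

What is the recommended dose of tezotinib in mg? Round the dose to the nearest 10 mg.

200 mg

SCr = 356 / 88.4 = 4.027 mg/dL
CrCl = (140 − 41) × 114.5 / (72 × 4.027) = 11335.5 / 289.94 ≈ 39.1 mL/min
CrCl ≈ 39 mL/min → bracket 35–84 mL/min.
80% of 250 mg = 200 mg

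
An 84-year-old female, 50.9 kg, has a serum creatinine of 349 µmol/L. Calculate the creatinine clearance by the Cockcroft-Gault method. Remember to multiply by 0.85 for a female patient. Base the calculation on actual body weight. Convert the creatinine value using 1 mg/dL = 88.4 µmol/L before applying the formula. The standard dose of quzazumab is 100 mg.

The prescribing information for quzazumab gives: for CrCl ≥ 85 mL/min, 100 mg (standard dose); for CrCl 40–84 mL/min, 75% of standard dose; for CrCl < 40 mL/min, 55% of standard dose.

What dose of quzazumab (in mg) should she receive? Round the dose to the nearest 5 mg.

55 mg

SCr = 349 / 88.4 = 3.948 mg/dL
CrCl = (140 − 84) × 50.9 / (72 × 3.948) × 0.85 = 2850.4 / 284.26 × 0.85 ≈ 8.5 mL/min
CrCl ≈ 9 mL/min → bracket < 40 mL/min.
55% of 100 mg = 55 mg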